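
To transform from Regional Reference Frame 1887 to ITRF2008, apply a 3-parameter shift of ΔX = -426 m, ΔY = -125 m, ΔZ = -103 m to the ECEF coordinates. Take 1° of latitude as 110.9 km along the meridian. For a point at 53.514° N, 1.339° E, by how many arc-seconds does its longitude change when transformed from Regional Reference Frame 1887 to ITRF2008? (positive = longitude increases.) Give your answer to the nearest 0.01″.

sin φ = 0.804002, cos φ = 0.594626, sin λ = 0.023368, cos λ = 0.999727.
East component: ΔE = −sin λ·ΔX + cos λ·ΔY = −(0.023368)(-426) + (0.999727)(-125) = -115.01 m.
1° of latitude spans 110900 m; at latitude φ, 1° of longitude spans that × cos φ = 65944.1 m, so Δλ = -115.01 / 65944.1 × 3600 = -6.279″.

Δλ = -6.28″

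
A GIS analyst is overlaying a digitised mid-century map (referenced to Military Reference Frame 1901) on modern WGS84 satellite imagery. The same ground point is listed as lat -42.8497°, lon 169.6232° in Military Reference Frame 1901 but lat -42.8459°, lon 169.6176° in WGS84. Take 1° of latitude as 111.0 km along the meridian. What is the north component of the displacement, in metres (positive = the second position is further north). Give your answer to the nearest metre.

Δφ = -42.8459° − -42.8497° = +0.0038°; Δλ = 169.6176° − 169.6232° = -0.0056°.
ΔN = Δφ × 111000 = 421.8 m; ΔE = Δλ × 111000 × cos(-42.8497°) = -0.0056 × 111000 × 0.733140 = -455.7 m.

ΔN = 422 m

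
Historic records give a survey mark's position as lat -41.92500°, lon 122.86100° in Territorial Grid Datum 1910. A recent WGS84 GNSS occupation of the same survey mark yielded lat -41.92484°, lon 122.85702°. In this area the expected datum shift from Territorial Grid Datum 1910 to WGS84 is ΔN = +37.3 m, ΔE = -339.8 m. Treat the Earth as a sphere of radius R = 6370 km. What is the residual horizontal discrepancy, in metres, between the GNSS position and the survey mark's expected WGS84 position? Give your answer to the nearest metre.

22 m

Observed coordinate differences: Δφ = +0.00016°, Δλ = -0.00398°.
Converting to metres (1° lat = 111177 m, cos φ = 0.744020): observed ΔN = 17.8 m, observed ΔE = -329.2 m.
Subtracting the expected shift leaves a residual of 17.8 − (37.3) = -19.5 m north and -329.2 − (-339.8) = 10.6 m east.
Residual distance = √((-19.5)² + 10.6²) = 22.2 m.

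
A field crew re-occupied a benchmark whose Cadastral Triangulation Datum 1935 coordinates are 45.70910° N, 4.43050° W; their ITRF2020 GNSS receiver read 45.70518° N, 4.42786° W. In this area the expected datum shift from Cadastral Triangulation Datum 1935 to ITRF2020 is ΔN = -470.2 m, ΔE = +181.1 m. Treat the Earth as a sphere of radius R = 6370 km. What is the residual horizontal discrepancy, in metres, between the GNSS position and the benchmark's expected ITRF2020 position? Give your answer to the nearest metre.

42 m

Observed coordinate differences: Δφ = -0.00392°, Δλ = +0.00264°.
Converting to metres (1° lat = 111177 m, cos φ = 0.698302): observed ΔN = -435.8 m, observed ΔE = 205.0 m.
Subtracting the expected shift leaves a residual of -435.8 − (-470.2) = 34.4 m north and 205.0 − (181.1) = 23.9 m east.
Residual distance = √(34.4² + 23.9²) = 41.9 m.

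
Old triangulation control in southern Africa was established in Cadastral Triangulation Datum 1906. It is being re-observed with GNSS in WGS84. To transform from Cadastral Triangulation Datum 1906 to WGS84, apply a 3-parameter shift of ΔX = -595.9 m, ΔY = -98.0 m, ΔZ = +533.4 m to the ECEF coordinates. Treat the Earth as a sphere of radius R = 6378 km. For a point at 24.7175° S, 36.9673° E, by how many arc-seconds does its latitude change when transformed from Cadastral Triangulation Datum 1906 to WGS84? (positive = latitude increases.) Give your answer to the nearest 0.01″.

sin φ = -0.418145, cos φ = 0.908381, sin λ = 0.601359, cos λ = 0.798979.
North component: ΔN = −sin φ cos λ·ΔX − sin φ sin λ·ΔY + cos φ·ΔZ = −(-0.418145)(0.798979)(-595.9) − (-0.418145)(0.601359)(-98.0) + (0.908381)(533.4) = 260.80 m.
1° of latitude spans πR/180 = 111317 m, so Δφ = 260.80 / 111317 × 3600 = 8.434″.

Δφ = 8.43″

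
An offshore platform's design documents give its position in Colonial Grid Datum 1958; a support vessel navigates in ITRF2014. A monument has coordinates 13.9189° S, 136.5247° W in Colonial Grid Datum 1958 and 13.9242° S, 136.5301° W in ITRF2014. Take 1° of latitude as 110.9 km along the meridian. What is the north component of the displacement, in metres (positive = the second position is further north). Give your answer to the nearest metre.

ΔN = -588 m

Δφ = -13.9242° − -13.9189° = -0.0053°; Δλ = -136.5301° − -136.5247° = -0.0054°.
ΔN = Δφ × 110900 = -587.8 m; ΔE = Δλ × 110900 × cos(-13.9189°) = -0.0054 × 110900 × 0.970637 = -581.3 m.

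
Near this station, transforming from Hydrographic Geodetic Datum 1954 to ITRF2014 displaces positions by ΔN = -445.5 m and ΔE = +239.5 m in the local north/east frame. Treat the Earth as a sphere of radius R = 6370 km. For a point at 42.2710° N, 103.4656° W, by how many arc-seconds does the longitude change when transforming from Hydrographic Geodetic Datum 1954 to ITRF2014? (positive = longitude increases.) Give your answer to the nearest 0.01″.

Δλ = 10.48″

At latitude 42.2710°, cos φ = 0.739972.
One radian of longitude at latitude φ spans R cos φ, so Δλ = ΔE / (R cos φ) = 239.5 / (6370000 × 0.739972) = 5.0810e-05 rad = 10.480″.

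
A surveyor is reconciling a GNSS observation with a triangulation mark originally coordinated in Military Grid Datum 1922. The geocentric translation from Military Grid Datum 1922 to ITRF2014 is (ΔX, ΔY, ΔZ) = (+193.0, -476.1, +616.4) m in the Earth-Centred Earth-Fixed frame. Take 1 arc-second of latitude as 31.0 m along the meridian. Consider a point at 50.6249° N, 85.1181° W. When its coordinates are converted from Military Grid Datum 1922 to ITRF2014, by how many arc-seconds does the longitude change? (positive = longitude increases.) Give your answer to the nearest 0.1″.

sin φ = 0.773009, cos φ = 0.634395, sin λ = -0.996372, cos λ = 0.085102.
East component: ΔE = −sin λ·ΔX + cos λ·ΔY = −(-0.996372)(193.0) + (0.085102)(-476.1) = 151.78 m.
1° of latitude spans 3600 × 31.00 = 111600 m; at latitude φ, 1° of longitude spans that × cos φ = 70798.4 m, so Δλ = 151.78 / 70798.4 × 3600 = 7.718″.

Δλ = 7.7″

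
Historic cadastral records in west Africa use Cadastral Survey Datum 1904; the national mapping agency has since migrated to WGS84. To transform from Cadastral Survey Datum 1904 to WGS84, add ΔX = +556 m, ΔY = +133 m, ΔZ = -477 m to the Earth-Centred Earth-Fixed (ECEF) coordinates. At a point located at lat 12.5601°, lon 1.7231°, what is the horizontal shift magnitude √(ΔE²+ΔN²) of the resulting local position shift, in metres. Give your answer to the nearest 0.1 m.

The local east axis at (φ, λ) is (−sin λ, cos λ, 0), so ΔE = −sin(1.7231°)·556 + cos(1.7231°)·133 = 116.22 m.
The local north axis is (−sin φ cos λ, −sin φ sin λ, cos φ), giving ΔN = -120.855 − 0.870 − 465.585 = -587.31 m.
Horizontal magnitude = √(ΔE² + ΔN²) = √(116.22² + (-587.31)²) = 598.70 m.

598.7 m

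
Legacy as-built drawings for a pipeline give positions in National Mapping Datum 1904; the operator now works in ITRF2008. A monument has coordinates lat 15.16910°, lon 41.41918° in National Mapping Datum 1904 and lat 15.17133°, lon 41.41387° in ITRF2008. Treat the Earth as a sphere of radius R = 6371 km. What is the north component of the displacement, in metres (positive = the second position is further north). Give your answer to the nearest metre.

ΔN = 248 m

Δφ = 15.17133° − 15.16910° = +0.00223°; Δλ = 41.41387° − 41.41918° = -0.00531°.
1° along a meridian = πR/180 = 111195 m.
ΔN = Δφ × 111195 = 248.0 m; ΔE = Δλ × 111195 × cos(15.16910°) = -0.00531 × 111195 × 0.965158 = -569.9 m.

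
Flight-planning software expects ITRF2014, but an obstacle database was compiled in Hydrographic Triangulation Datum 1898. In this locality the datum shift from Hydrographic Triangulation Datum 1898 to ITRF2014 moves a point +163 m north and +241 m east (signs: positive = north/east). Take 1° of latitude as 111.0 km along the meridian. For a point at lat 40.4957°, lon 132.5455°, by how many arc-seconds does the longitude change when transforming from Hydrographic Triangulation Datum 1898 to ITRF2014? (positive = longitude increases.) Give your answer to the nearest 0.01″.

At latitude 40.4957°, cos φ = 0.760455.
1° of longitude at this latitude = 111.0 × cos φ = 84.41 km, so Δλ = 241.0 / 84410.5 = 0.0028551° = 10.278″.

Δλ = 10.28″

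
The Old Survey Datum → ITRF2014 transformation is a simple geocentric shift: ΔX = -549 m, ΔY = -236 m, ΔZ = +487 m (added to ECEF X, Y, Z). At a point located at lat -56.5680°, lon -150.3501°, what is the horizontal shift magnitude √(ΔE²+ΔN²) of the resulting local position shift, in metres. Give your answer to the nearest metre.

767 m

The local east axis at (φ, λ) is (−sin λ, cos λ, 0), so ΔE = −sin(-150.3501°)·(-549) + cos(-150.3501°)·(-236) = -66.49 m.
The local north axis is (−sin φ cos λ, −sin φ sin λ, cos φ), giving ΔN = 398.173 + 97.432 + 268.311 = 763.92 m.
Horizontal magnitude = √(ΔE² + ΔN²) = √((-66.49)² + 763.92²) = 766.80 m.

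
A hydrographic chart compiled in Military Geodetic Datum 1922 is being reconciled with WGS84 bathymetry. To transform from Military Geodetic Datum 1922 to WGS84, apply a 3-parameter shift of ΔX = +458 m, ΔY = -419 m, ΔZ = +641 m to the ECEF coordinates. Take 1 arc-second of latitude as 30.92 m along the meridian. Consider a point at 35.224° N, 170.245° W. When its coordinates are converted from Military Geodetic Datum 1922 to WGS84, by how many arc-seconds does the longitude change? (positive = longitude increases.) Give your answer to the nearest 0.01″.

Δλ = 19.42″

sin φ = 0.576775, cos φ = 0.816903, sin λ = -0.169436, cos λ = -0.985541.
East component: ΔE = −sin λ·ΔX + cos λ·ΔY = −(-0.169436)(458) + (-0.985541)(-419) = 490.54 m.
1° of latitude spans 3600 × 30.92 = 111312 m; at latitude φ, 1° of longitude spans that × cos φ = 90931.1 m, so Δλ = 490.54 / 90931.1 × 3600 = 19.421″.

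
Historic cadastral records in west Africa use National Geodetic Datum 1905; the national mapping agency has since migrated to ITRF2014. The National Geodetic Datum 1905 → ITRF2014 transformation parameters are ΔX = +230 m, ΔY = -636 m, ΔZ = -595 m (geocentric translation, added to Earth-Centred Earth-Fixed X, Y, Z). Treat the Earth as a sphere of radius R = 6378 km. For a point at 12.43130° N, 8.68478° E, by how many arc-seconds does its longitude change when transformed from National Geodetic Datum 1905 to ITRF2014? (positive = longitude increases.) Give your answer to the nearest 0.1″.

sin φ = 0.215269, cos φ = 0.976555, sin λ = 0.150998, cos λ = 0.988534.
East component: ΔE = −sin λ·ΔX + cos λ·ΔY = −(0.150998)(230) + (0.988534)(-636) = -663.44 m.
1° of latitude spans πR/180 = 111317 m; at latitude φ, 1° of longitude spans that × cos φ = 108707.3 m, so Δλ = -663.44 / 108707.3 × 3600 = -21.971″.

Δλ = -22.0″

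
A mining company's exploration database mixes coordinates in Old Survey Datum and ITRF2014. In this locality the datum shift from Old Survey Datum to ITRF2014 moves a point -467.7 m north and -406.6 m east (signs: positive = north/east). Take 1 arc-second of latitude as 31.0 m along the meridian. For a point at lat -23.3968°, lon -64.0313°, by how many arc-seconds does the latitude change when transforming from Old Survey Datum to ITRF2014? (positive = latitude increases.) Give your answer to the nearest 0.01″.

1″ of latitude = 31.00 m, so Δφ = -467.7 / 31.00 = -15.087″.

Δφ = -15.09″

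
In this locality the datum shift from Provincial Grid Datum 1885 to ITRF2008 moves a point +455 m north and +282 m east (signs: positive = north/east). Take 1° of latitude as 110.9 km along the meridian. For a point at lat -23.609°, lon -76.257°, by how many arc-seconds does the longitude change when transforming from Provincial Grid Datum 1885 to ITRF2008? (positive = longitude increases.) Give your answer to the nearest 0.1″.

At latitude -23.609°, cos φ = 0.916300.
1° of longitude at this latitude = 110.9 × cos φ = 101.62 km, so Δλ = 282.0 / 101617.7 = 0.0027751° = 9.990″.

Δλ = 10.0″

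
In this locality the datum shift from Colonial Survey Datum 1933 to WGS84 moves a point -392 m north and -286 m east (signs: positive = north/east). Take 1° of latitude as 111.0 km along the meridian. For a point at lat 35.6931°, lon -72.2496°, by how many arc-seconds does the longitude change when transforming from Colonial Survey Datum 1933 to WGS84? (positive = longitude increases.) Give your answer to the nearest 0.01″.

At latitude 35.6931°, cos φ = 0.812154.
1° of longitude at this latitude = 111.0 × cos φ = 90.15 km, so Δλ = -286.0 / 90149.1 = -0.0031725° = -11.421″.

Δλ = -11.42″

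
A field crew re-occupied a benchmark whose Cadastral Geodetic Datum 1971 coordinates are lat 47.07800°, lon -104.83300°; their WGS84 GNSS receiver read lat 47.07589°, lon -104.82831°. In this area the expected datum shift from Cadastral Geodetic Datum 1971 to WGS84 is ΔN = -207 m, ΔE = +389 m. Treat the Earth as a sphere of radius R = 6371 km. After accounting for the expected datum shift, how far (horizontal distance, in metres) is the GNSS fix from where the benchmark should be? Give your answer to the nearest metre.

44 m

Observed coordinate differences: Δφ = -0.00211°, Δλ = +0.00469°.
Converting to metres (1° lat = 111195 m, cos φ = 0.681002): observed ΔN = -234.6 m, observed ΔE = 355.1 m.
Subtracting the expected shift leaves a residual of -234.6 − (-207) = -27.6 m north and 355.1 − (389) = -33.9 m east.
Residual distance = √((-27.6)² + (-33.9)²) = 43.7 m.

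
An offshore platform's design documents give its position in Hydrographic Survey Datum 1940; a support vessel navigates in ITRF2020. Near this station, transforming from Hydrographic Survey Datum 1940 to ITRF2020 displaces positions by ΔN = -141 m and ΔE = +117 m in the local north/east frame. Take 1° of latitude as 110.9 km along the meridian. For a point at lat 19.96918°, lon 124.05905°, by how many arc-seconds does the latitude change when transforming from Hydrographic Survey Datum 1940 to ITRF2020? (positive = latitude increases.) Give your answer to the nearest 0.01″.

1° of latitude = 110.9 km, so Δφ = -141.0 / 110900 = -0.0012714° = -4.577″.

Δφ = -4.58″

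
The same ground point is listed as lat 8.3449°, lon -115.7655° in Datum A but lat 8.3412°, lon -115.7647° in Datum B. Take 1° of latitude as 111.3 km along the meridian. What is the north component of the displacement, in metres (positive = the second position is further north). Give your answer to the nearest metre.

Δφ = 8.3412° − 8.3449° = -0.0037°; Δλ = -115.7647° − -115.7655° = +0.0008°.
ΔN = Δφ × 111300 = -411.8 m; ΔE = Δλ × 111300 × cos(8.3449°) = +0.0008 × 111300 × 0.989412 = 88.1 m.

ΔN = -412 m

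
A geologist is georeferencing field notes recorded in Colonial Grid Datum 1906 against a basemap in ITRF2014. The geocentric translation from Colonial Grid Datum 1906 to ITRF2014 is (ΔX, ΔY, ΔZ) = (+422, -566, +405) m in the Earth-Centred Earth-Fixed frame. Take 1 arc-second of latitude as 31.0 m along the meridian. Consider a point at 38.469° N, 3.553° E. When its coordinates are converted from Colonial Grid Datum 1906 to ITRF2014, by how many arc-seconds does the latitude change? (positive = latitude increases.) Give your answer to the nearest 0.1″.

sin φ = 0.622091, cos φ = 0.782945, sin λ = 0.061972, cos λ = 0.998078.
North component: ΔN = −sin φ cos λ·ΔX − sin φ sin λ·ΔY + cos φ·ΔZ = −(0.622091)(0.998078)(422) − (0.622091)(0.061972)(-566) + (0.782945)(405) = 76.90 m.
1° of latitude spans 3600 × 31.00 = 111600 m, so Δφ = 76.90 / 111600 × 3600 = 2.480″.

Δφ = 2.5″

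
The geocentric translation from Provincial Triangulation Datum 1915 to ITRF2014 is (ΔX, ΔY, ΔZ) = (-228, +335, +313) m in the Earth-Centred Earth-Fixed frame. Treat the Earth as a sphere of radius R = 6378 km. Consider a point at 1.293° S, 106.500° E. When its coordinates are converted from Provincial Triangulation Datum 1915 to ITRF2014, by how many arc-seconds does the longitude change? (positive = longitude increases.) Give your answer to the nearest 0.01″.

sin φ = -0.022565, cos φ = 0.999745, sin λ = 0.958820, cos λ = -0.284015.
East component: ΔE = −sin λ·ΔX + cos λ·ΔY = −(0.958820)(-228) + (-0.284015)(335) = 123.47 m.
1° of latitude spans πR/180 = 111317 m; at latitude φ, 1° of longitude spans that × cos φ = 111288.8 m, so Δλ = 123.47 / 111288.8 × 3600 = 3.994″.

Δλ = 3.99″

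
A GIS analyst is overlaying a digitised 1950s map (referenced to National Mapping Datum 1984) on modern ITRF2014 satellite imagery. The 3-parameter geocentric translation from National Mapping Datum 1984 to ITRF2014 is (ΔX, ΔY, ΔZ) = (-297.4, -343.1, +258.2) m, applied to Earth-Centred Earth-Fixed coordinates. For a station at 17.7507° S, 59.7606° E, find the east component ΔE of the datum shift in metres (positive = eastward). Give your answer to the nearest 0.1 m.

At φ = -17.7507°, λ = 59.7606°: sin φ = -0.304876, cos φ = 0.952392, sin λ = 0.863929, cos λ = 0.503614.
ΔE = −sin λ·ΔX + cos λ·ΔY = −(0.863929)·(-297.4) + (0.503614)·(-343.1) = 84.14 m.

ΔE = 84.1 m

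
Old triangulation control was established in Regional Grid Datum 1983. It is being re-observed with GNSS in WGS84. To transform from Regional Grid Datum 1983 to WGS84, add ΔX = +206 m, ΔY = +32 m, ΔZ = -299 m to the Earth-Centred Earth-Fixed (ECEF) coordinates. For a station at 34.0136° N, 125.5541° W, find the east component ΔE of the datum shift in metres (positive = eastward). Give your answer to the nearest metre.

ΔE = 149 m

At φ = 34.0136°, λ = -125.5541°: sin φ = 0.559390, cos φ = 0.828905, sin λ = -0.813567, cos λ = -0.581471.
ΔE = −sin λ·ΔX + cos λ·ΔY = −(-0.813567)·(206) + (-0.581471)·(32) = 148.99 m.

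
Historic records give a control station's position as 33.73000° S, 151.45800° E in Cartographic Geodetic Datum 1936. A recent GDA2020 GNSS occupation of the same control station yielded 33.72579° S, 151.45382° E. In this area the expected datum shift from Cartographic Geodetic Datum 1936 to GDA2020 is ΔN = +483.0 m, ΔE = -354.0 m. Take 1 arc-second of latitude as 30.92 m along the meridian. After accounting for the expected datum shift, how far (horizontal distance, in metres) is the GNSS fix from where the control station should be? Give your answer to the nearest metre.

36 m

Observed coordinate differences: Δφ = +0.00421°, Δλ = -0.00418°.
Converting to metres (1° lat = 111312 m, cos φ = 0.831663): observed ΔN = 468.6 m, observed ΔE = -387.0 m.
Subtracting the expected shift leaves a residual of 468.6 − (483.0) = -14.4 m north and -387.0 − (-354.0) = -33.0 m east.
Residual distance = √((-14.4)² + (-33.0)²) = 36.0 m.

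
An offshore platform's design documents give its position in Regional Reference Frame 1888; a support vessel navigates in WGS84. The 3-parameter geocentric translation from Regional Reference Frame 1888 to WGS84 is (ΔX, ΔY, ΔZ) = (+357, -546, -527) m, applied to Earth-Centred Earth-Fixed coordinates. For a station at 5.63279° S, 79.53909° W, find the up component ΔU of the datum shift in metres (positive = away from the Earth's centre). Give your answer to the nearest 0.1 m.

The local up (radial) axis is (cos φ cos λ, cos φ sin λ, sin φ), giving ΔU = 64.506 + 534.332 + 51.726 = 650.56 m.

ΔU = 650.6 m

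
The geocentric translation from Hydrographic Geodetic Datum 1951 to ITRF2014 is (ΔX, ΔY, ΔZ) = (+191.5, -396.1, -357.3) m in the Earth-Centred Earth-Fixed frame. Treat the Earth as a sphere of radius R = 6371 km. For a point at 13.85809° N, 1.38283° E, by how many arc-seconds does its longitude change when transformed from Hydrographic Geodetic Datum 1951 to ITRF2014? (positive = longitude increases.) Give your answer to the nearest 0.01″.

sin φ = 0.239518, cos φ = 0.970892, sin λ = 0.024133, cos λ = 0.999709.
East component: ΔE = −sin λ·ΔX + cos λ·ΔY = −(0.024133)(191.5) + (0.999709)(-396.1) = -400.61 m.
1° of latitude spans πR/180 = 111195 m; at latitude φ, 1° of longitude spans that × cos φ = 107958.3 m, so Δλ = -400.61 / 107958.3 × 3600 = -13.359″.

Δλ = -13.36″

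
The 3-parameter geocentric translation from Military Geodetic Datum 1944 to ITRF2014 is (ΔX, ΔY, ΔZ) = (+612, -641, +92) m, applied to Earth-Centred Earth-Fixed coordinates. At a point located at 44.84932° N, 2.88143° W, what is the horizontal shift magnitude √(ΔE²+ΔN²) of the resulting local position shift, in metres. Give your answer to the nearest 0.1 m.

The local east axis at (φ, λ) is (−sin λ, cos λ, 0), so ΔE = −sin(-2.88143°)·612 + cos(-2.88143°)·(-641) = -609.42 m.
The local north axis is (−sin φ cos λ, −sin φ sin λ, cos φ), giving ΔN = -431.064 − 22.725 + 65.225 = -388.56 m.
Horizontal magnitude = √(ΔE² + ΔN²) = √((-609.42)² + (-388.56)²) = 722.76 m.

722.8 m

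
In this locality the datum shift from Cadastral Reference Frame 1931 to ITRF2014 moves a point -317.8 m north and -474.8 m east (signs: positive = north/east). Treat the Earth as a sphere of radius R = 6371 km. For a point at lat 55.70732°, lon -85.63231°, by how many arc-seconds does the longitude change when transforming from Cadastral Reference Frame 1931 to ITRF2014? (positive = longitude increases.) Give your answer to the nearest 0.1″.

At latitude 55.70732°, cos φ = 0.563421.
One radian of longitude at latitude φ spans R cos φ, so Δλ = ΔE / (R cos φ) = -474.8 / (6371000 × 0.563421) = -1.3227e-04 rad = -27.283″.

Δλ = -27.3″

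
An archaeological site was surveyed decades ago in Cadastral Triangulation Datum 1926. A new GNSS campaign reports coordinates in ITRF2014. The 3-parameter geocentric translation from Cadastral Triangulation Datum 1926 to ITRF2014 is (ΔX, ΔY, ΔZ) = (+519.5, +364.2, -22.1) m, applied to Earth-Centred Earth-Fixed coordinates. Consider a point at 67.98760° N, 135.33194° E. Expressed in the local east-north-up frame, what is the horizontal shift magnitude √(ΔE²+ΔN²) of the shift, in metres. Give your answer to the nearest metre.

The local east axis at (φ, λ) is (−sin λ, cos λ, 0), so ΔE = −sin(135.33194°)·519.5 + cos(135.33194°)·364.2 = -624.22 m.
The local north axis is (−sin φ cos λ, −sin φ sin λ, cos φ), giving ΔN = 342.531 − 237.368 − 8.283 = 96.88 m.
Horizontal magnitude = √(ΔE² + ΔN²) = √((-624.22)² + 96.88²) = 631.70 m.

632 m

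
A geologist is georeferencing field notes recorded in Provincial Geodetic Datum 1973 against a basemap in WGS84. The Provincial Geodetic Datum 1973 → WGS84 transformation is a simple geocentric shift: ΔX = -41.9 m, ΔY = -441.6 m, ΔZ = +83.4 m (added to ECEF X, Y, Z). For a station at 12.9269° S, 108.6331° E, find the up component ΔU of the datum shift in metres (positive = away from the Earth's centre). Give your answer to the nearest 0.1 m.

ΔU = -413.5 m

At φ = -12.9269°, λ = 108.6331°: sin φ = -0.223708, cos φ = 0.974656, sin λ = 0.947584, cos λ = -0.319507.
ΔU = cos φ cos λ·ΔX + cos φ sin λ·ΔY + sin φ·ΔZ = (0.974656)(-0.319507)(-41.9) + (0.974656)(0.947584)(-441.6) + (-0.223708)(83.4) = -413.46 m.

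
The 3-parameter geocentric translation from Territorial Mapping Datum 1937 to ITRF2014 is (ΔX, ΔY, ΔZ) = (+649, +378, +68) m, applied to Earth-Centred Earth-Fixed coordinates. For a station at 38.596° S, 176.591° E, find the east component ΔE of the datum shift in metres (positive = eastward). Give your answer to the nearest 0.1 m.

At φ = -38.596°, λ = 176.591°: sin φ = -0.623825, cos φ = 0.781564, sin λ = 0.059463, cos λ = -0.998230.
ΔE = −sin λ·ΔX + cos λ·ΔY = −(0.059463)·(649) + (-0.998230)·(378) = -415.92 m.

ΔE = -415.9 m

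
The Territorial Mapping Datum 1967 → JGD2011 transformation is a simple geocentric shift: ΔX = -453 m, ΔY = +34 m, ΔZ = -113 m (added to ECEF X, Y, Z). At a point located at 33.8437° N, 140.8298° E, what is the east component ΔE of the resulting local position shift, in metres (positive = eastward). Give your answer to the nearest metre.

ΔE = 260 m

The local east axis at (φ, λ) is (−sin λ, cos λ, 0), so ΔE = −sin(140.8298°)·(-453) + cos(140.8298°)·34 = 259.77 m.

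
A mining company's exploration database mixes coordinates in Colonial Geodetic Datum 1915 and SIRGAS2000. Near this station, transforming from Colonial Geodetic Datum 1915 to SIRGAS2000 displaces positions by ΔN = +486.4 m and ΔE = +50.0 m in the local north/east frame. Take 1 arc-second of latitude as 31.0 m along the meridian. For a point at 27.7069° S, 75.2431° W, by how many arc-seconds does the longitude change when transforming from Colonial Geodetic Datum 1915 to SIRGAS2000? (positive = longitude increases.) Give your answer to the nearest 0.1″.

Δλ = 1.8″

At latitude -27.7069°, cos φ = 0.885338.
1″ of longitude at this latitude = 31.00 × cos φ = 27.4455 m, so Δλ = 50.0 / 27.4455 = 1.822″.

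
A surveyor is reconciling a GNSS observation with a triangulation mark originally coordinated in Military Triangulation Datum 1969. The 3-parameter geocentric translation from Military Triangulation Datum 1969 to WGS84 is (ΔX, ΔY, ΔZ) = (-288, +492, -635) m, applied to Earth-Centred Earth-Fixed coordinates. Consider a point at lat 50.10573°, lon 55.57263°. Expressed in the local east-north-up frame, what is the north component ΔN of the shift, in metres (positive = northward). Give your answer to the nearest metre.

ΔN = -594 m

The local north axis is (−sin φ cos λ, −sin φ sin λ, cos φ), giving ΔN = 124.923 − 311.359 − 407.272 = -593.71 m.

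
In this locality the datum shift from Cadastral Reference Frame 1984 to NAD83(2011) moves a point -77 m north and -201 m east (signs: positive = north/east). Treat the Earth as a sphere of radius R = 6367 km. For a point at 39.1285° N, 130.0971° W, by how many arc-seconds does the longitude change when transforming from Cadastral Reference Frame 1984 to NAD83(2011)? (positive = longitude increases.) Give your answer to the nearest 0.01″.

Δλ = -8.39″

At latitude 39.1285°, cos φ = 0.775733.
One radian of longitude at latitude φ spans R cos φ, so Δλ = ΔE / (R cos φ) = -201.0 / (6367000 × 0.775733) = -4.0696e-05 rad = -8.394″.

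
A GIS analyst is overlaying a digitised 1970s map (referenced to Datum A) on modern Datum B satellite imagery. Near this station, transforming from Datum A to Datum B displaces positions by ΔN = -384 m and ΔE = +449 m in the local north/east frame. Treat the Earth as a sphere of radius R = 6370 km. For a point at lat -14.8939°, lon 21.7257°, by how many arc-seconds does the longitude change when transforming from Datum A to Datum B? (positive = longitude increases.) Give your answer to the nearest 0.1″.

Δλ = 15.0″

At latitude -14.8939°, cos φ = 0.966403.
One radian of longitude at latitude φ spans R cos φ, so Δλ = ΔE / (R cos φ) = 449.0 / (6370000 × 0.966403) = 7.2937e-05 rad = 15.044″.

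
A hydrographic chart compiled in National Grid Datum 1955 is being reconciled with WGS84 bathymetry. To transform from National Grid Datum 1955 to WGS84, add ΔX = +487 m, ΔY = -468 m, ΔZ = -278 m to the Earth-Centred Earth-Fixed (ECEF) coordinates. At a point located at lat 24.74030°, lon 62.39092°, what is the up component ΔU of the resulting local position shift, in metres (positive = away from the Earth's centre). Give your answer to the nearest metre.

The local up (radial) axis is (cos φ cos λ, cos φ sin λ, sin φ), giving ΔU = 204.978 − 376.644 − 116.345 = -288.01 m.

ΔU = -288 m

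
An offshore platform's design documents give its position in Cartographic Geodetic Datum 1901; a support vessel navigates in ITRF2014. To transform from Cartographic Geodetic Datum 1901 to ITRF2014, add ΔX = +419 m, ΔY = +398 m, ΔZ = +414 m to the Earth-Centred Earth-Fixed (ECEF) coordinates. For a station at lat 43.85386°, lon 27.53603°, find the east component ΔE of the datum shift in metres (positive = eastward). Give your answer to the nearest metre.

ΔE = 159 m

At φ = 43.85386°, λ = 27.53603°: sin φ = 0.692821, cos φ = 0.721109, sin λ = 0.462306, cos λ = 0.886720.
ΔE = −sin λ·ΔX + cos λ·ΔY = −(0.462306)·(419) + (0.886720)·(398) = 159.21 m.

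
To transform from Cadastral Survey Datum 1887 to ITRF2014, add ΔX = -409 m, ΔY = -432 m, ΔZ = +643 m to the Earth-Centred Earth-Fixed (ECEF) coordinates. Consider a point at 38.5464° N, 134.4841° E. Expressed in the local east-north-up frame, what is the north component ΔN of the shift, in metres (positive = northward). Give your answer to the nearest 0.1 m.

ΔN = 516.4 m

The local north axis is (−sin φ cos λ, −sin φ sin λ, cos φ), giving ΔN = -178.589 + 192.059 + 502.893 = 516.36 m.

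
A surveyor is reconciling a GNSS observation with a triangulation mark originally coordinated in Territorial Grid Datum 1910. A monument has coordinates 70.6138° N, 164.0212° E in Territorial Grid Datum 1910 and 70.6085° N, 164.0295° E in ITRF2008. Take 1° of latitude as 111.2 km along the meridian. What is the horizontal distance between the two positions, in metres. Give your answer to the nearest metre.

664 m

Δφ = 70.6085° − 70.6138° = -0.0053°; Δλ = 164.0295° − 164.0212° = +0.0083°.
ΔN = Δφ × 111200 = -589.4 m; ΔE = Δλ × 111200 × cos(70.6138°) = +0.0083 × 111200 × 0.331934 = 306.4 m.
Distance = √(ΔE² + ΔN²) = √(306.4² + (-589.4)²) = 664.2 m.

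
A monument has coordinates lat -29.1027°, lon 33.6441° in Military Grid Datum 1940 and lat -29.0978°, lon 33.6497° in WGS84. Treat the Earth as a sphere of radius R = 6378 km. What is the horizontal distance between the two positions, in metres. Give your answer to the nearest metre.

Δφ = -29.0978° − -29.1027° = +0.0049°; Δλ = 33.6497° − 33.6441° = +0.0056°.
1° along a meridian = πR/180 = 111317 m.
ΔN = Δφ × 111317 = 545.5 m; ΔE = Δλ × 111317 × cos(-29.1027°) = +0.0056 × 111317 × 0.873749 = 544.7 m.
Distance = √(ΔE² + ΔN²) = √(544.7² + 545.5²) = 770.8 m.

771 m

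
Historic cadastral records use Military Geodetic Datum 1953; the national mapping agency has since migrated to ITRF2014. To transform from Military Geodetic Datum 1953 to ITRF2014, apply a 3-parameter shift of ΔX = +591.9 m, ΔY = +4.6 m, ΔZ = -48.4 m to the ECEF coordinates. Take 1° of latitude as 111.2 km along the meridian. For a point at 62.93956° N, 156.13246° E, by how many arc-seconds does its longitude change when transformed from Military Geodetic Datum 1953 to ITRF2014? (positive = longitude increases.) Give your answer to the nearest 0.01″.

Δλ = -17.34″

sin φ = 0.890527, cos φ = 0.454930, sin λ = 0.404624, cos λ = -0.914483.
East component: ΔE = −sin λ·ΔX + cos λ·ΔY = −(0.404624)(591.9) + (-0.914483)(4.6) = -243.70 m.
1° of latitude spans 111200 m; at latitude φ, 1° of longitude spans that × cos φ = 50588.2 m, so Δλ = -243.70 / 50588.2 × 3600 = -17.343″.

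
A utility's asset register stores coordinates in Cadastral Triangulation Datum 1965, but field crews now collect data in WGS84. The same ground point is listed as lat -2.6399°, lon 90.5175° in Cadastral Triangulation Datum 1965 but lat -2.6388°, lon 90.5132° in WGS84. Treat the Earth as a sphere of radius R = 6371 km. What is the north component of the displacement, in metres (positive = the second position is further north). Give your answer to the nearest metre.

ΔN = 122 m

Δφ = -2.6388° − -2.6399° = +0.0011°; Δλ = 90.5132° − 90.5175° = -0.0043°.
1° along a meridian = πR/180 = 111195 m.
ΔN = Δφ × 111195 = 122.3 m; ΔE = Δλ × 111195 × cos(-2.6399°) = -0.0043 × 111195 × 0.998939 = -477.6 m.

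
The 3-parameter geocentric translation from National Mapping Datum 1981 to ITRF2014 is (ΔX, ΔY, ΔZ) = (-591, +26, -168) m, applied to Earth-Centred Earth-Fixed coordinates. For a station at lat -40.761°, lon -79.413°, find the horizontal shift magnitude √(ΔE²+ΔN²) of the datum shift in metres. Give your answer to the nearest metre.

615 m

The local east axis at (φ, λ) is (−sin λ, cos λ, 0), so ΔE = −sin(-79.413°)·(-591) + cos(-79.413°)·26 = -576.16 m.
The local north axis is (−sin φ cos λ, −sin φ sin λ, cos φ), giving ΔN = -70.895 − 16.687 − 127.250 = -214.83 m.
Horizontal magnitude = √(ΔE² + ΔN²) = √((-576.16)² + (-214.83)²) = 614.91 m.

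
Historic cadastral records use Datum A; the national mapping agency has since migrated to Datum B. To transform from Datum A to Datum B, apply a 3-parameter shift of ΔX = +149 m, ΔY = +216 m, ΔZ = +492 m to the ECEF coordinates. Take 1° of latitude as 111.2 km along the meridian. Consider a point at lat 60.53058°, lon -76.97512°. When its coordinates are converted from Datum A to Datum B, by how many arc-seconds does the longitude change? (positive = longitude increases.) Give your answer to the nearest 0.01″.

Δλ = 12.76″

sin φ = 0.870618, cos φ = 0.491959, sin λ = -0.974272, cos λ = 0.225374.
East component: ΔE = −sin λ·ΔX + cos λ·ΔY = −(-0.974272)(149) + (0.225374)(216) = 193.85 m.
1° of latitude spans 111200 m; at latitude φ, 1° of longitude spans that × cos φ = 54705.8 m, so Δλ = 193.85 / 54705.8 × 3600 = 12.756″.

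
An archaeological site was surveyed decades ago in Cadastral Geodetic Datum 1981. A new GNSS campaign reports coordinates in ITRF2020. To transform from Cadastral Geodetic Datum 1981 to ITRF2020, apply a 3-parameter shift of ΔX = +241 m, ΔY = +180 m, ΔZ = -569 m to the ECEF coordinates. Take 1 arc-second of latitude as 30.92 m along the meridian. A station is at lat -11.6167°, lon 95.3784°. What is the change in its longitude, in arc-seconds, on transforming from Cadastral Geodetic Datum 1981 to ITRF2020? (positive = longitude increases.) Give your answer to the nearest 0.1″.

Δλ = -8.5″

sin φ = -0.201363, cos φ = 0.979517, sin λ = 0.995597, cos λ = -0.093733.
East component: ΔE = −sin λ·ΔX + cos λ·ΔY = −(0.995597)(241) + (-0.093733)(180) = -256.81 m.
1° of latitude spans 3600 × 30.92 = 111312 m; at latitude φ, 1° of longitude spans that × cos φ = 109032.0 m, so Δλ = -256.81 / 109032.0 × 3600 = -8.479″.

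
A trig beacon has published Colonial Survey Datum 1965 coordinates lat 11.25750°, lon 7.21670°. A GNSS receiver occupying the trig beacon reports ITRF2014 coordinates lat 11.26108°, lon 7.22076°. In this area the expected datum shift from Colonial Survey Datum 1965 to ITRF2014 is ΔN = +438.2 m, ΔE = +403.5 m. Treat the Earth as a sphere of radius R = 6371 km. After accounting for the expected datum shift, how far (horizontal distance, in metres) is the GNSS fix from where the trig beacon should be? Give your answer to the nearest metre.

Observed coordinate differences: Δφ = +0.00358°, Δλ = +0.00406°.
Converting to metres (1° lat = 111195 m, cos φ = 0.980760): observed ΔN = 398.1 m, observed ΔE = 442.8 m.
Subtracting the expected shift leaves a residual of 398.1 − (438.2) = -40.1 m north and 442.8 − (403.5) = 39.3 m east.
Residual distance = √((-40.1)² + 39.3²) = 56.1 m.

56 m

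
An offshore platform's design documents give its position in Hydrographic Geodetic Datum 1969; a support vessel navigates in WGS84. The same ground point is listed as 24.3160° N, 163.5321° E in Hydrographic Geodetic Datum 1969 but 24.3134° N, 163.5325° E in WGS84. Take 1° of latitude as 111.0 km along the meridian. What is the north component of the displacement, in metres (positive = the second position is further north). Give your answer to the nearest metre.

Δφ = 24.3134° − 24.3160° = -0.0026°; Δλ = 163.5325° − 163.5321° = +0.0004°.
ΔN = Δφ × 111000 = -288.6 m; ΔE = Δλ × 111000 × cos(24.3160°) = +0.0004 × 111000 × 0.911288 = 40.5 m.

ΔN = -289 m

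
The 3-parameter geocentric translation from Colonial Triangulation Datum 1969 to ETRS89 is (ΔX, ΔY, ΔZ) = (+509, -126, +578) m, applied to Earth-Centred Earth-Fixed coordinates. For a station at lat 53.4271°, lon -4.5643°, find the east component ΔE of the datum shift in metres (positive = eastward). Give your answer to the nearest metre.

ΔE = -85 m

The local east axis at (φ, λ) is (−sin λ, cos λ, 0), so ΔE = −sin(-4.5643°)·509 + cos(-4.5643°)·(-126) = -85.10 m.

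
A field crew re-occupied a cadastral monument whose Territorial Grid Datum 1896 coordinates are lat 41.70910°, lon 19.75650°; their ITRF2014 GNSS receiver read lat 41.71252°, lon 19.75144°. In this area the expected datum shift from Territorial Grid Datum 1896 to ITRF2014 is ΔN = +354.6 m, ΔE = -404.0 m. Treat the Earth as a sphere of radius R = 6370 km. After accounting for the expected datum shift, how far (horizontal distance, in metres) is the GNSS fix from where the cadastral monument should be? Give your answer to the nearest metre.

30 m

Observed coordinate differences: Δφ = +0.00342°, Δλ = -0.00506°.
Converting to metres (1° lat = 111177 m, cos φ = 0.746533): observed ΔN = 380.2 m, observed ΔE = -420.0 m.
Subtracting the expected shift leaves a residual of 380.2 − (354.6) = 25.6 m north and -420.0 − (-404.0) = -16.0 m east.
Residual distance = √(25.6² + (-16.0)²) = 30.2 m.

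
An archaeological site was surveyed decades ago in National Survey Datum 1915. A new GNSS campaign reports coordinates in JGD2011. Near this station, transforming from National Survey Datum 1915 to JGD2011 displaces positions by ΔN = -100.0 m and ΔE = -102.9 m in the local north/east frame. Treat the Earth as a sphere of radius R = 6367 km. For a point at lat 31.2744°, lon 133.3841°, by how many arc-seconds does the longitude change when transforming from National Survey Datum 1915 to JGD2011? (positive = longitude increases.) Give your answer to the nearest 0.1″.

At latitude 31.2744°, cos φ = 0.854691.
One radian of longitude at latitude φ spans R cos φ, so Δλ = ΔE / (R cos φ) = -102.9 / (6367000 × 0.854691) = -1.8909e-05 rad = -3.900″.

Δλ = -3.9″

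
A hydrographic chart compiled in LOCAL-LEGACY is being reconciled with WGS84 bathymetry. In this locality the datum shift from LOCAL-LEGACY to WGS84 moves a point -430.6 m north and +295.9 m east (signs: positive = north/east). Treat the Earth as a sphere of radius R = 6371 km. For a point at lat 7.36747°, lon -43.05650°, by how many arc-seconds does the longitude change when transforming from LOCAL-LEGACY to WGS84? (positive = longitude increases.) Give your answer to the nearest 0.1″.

At latitude 7.36747°, cos φ = 0.991744.
One radian of longitude at latitude φ spans R cos φ, so Δλ = ΔE / (R cos φ) = 295.9 / (6371000 × 0.991744) = 4.6831e-05 rad = 9.660″.

Δλ = 9.7″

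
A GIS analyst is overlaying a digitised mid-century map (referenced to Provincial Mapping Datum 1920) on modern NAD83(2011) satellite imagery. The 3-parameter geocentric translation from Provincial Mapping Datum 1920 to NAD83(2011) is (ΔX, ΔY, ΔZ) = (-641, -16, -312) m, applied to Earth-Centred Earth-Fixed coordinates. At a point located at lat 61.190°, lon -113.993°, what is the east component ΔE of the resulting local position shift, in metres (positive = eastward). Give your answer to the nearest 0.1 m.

The local east axis at (φ, λ) is (−sin λ, cos λ, 0), so ΔE = −sin(-113.993°)·(-641) + cos(-113.993°)·(-16) = -579.11 m.

ΔE = -579.1 m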